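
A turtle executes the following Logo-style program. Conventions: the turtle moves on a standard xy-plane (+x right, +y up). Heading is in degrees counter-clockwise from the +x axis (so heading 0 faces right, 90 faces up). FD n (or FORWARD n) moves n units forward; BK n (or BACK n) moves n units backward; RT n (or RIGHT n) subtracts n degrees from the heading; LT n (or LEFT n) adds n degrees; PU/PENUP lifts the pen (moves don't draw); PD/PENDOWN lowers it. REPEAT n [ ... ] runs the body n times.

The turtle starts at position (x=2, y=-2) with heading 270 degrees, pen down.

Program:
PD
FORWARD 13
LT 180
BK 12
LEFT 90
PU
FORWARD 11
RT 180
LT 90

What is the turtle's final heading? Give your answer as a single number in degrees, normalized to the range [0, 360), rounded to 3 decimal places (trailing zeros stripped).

Answer: 90

Derivation:
Executing turtle program step by step:
Start: pos=(2,-2), heading=270, pen down
PD: pen down
FD 13: (2,-2) -> (2,-15) [heading=270, draw]
LT 180: heading 270 -> 90
BK 12: (2,-15) -> (2,-27) [heading=90, draw]
LT 90: heading 90 -> 180
PU: pen up
FD 11: (2,-27) -> (-9,-27) [heading=180, move]
RT 180: heading 180 -> 0
LT 90: heading 0 -> 90
Final: pos=(-9,-27), heading=90, 2 segment(s) drawn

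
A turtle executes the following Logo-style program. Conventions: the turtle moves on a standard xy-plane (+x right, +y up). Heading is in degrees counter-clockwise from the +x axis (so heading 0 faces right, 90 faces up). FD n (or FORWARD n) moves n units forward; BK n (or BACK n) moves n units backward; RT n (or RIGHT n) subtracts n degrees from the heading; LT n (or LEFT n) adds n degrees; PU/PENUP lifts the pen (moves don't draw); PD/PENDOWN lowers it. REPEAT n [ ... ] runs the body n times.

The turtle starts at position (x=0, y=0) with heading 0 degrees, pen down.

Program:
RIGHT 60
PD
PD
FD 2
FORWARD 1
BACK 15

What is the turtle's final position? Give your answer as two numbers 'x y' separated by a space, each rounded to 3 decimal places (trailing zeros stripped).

Answer: -6 10.392

Derivation:
Executing turtle program step by step:
Start: pos=(0,0), heading=0, pen down
RT 60: heading 0 -> 300
PD: pen down
PD: pen down
FD 2: (0,0) -> (1,-1.732) [heading=300, draw]
FD 1: (1,-1.732) -> (1.5,-2.598) [heading=300, draw]
BK 15: (1.5,-2.598) -> (-6,10.392) [heading=300, draw]
Final: pos=(-6,10.392), heading=300, 3 segment(s) drawn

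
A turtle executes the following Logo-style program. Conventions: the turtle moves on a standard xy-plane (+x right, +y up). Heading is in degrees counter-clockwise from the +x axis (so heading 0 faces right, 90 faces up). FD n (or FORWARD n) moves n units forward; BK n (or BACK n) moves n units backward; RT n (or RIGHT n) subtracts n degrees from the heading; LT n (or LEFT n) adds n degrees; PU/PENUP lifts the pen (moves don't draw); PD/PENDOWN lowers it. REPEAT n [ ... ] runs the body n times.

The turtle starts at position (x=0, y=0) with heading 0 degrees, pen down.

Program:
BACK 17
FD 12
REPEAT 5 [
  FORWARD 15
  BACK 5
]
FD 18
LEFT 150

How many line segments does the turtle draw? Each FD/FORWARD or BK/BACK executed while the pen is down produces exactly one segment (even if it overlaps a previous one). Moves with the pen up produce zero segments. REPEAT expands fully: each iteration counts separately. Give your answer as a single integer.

Answer: 13

Derivation:
Executing turtle program step by step:
Start: pos=(0,0), heading=0, pen down
BK 17: (0,0) -> (-17,0) [heading=0, draw]
FD 12: (-17,0) -> (-5,0) [heading=0, draw]
REPEAT 5 [
  -- iteration 1/5 --
  FD 15: (-5,0) -> (10,0) [heading=0, draw]
  BK 5: (10,0) -> (5,0) [heading=0, draw]
  -- iteration 2/5 --
  FD 15: (5,0) -> (20,0) [heading=0, draw]
  BK 5: (20,0) -> (15,0) [heading=0, draw]
  -- iteration 3/5 --
  FD 15: (15,0) -> (30,0) [heading=0, draw]
  BK 5: (30,0) -> (25,0) [heading=0, draw]
  -- iteration 4/5 --
  FD 15: (25,0) -> (40,0) [heading=0, draw]
  BK 5: (40,0) -> (35,0) [heading=0, draw]
  -- iteration 5/5 --
  FD 15: (35,0) -> (50,0) [heading=0, draw]
  BK 5: (50,0) -> (45,0) [heading=0, draw]
]
FD 18: (45,0) -> (63,0) [heading=0, draw]
LT 150: heading 0 -> 150
Final: pos=(63,0), heading=150, 13 segment(s) drawn
Segments drawn: 13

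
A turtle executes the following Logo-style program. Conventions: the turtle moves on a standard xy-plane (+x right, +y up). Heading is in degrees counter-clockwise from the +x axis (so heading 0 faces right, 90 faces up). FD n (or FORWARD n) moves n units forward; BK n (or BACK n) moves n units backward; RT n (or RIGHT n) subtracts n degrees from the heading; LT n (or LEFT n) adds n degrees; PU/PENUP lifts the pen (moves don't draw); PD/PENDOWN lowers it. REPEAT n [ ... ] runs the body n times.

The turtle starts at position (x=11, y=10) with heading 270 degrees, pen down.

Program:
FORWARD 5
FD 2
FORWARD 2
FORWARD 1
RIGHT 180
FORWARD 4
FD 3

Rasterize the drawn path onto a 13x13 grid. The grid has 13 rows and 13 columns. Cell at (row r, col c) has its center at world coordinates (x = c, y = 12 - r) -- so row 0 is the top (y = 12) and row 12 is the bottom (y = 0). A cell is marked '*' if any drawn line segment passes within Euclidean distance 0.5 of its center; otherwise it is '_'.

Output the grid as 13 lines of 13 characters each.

Segment 0: (11,10) -> (11,5)
Segment 1: (11,5) -> (11,3)
Segment 2: (11,3) -> (11,1)
Segment 3: (11,1) -> (11,0)
Segment 4: (11,0) -> (11,4)
Segment 5: (11,4) -> (11,7)

Answer: _____________
_____________
___________*_
___________*_
___________*_
___________*_
___________*_
___________*_
___________*_
___________*_
___________*_
___________*_
___________*_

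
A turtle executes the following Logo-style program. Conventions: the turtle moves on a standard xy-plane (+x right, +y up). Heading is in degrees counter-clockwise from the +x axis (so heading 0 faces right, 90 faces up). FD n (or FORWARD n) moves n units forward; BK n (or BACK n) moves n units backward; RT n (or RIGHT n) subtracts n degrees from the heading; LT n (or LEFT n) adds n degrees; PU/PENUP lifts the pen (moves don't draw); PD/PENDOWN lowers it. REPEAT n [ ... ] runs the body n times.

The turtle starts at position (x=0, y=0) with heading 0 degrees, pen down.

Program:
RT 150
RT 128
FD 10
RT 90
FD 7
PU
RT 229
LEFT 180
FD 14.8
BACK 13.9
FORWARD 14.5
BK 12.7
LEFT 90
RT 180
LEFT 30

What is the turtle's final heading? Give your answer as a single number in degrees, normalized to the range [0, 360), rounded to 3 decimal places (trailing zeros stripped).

Answer: 243

Derivation:
Executing turtle program step by step:
Start: pos=(0,0), heading=0, pen down
RT 150: heading 0 -> 210
RT 128: heading 210 -> 82
FD 10: (0,0) -> (1.392,9.903) [heading=82, draw]
RT 90: heading 82 -> 352
FD 7: (1.392,9.903) -> (8.324,8.928) [heading=352, draw]
PU: pen up
RT 229: heading 352 -> 123
LT 180: heading 123 -> 303
FD 14.8: (8.324,8.928) -> (16.384,-3.484) [heading=303, move]
BK 13.9: (16.384,-3.484) -> (8.814,8.174) [heading=303, move]
FD 14.5: (8.814,8.174) -> (16.711,-3.987) [heading=303, move]
BK 12.7: (16.711,-3.987) -> (9.794,6.664) [heading=303, move]
LT 90: heading 303 -> 33
RT 180: heading 33 -> 213
LT 30: heading 213 -> 243
Final: pos=(9.794,6.664), heading=243, 2 segment(s) drawn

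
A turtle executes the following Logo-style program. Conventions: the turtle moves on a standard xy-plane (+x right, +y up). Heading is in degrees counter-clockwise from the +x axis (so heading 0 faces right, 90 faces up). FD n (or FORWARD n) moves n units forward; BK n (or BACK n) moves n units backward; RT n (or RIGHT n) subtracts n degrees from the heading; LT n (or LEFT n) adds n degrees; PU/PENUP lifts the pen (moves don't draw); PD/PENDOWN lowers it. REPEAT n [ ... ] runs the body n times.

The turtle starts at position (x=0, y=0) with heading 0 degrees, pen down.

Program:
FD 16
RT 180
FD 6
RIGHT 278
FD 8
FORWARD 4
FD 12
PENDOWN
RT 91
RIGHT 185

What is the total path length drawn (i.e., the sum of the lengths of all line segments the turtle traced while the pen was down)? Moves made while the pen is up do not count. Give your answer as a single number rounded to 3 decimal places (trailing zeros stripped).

Answer: 46

Derivation:
Executing turtle program step by step:
Start: pos=(0,0), heading=0, pen down
FD 16: (0,0) -> (16,0) [heading=0, draw]
RT 180: heading 0 -> 180
FD 6: (16,0) -> (10,0) [heading=180, draw]
RT 278: heading 180 -> 262
FD 8: (10,0) -> (8.887,-7.922) [heading=262, draw]
FD 4: (8.887,-7.922) -> (8.33,-11.883) [heading=262, draw]
FD 12: (8.33,-11.883) -> (6.66,-23.766) [heading=262, draw]
PD: pen down
RT 91: heading 262 -> 171
RT 185: heading 171 -> 346
Final: pos=(6.66,-23.766), heading=346, 5 segment(s) drawn

Segment lengths:
  seg 1: (0,0) -> (16,0), length = 16
  seg 2: (16,0) -> (10,0), length = 6
  seg 3: (10,0) -> (8.887,-7.922), length = 8
  seg 4: (8.887,-7.922) -> (8.33,-11.883), length = 4
  seg 5: (8.33,-11.883) -> (6.66,-23.766), length = 12
Total = 46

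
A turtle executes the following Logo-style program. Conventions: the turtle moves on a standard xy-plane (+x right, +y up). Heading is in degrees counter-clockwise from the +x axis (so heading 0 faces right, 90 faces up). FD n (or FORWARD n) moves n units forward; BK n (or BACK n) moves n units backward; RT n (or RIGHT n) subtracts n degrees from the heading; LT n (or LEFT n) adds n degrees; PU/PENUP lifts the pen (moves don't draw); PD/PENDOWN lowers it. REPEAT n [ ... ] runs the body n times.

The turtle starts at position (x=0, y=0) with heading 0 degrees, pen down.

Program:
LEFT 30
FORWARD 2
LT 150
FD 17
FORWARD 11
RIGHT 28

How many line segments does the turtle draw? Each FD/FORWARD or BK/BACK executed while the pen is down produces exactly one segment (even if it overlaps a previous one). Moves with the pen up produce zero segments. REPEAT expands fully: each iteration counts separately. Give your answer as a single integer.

Executing turtle program step by step:
Start: pos=(0,0), heading=0, pen down
LT 30: heading 0 -> 30
FD 2: (0,0) -> (1.732,1) [heading=30, draw]
LT 150: heading 30 -> 180
FD 17: (1.732,1) -> (-15.268,1) [heading=180, draw]
FD 11: (-15.268,1) -> (-26.268,1) [heading=180, draw]
RT 28: heading 180 -> 152
Final: pos=(-26.268,1), heading=152, 3 segment(s) drawn
Segments drawn: 3

Answer: 3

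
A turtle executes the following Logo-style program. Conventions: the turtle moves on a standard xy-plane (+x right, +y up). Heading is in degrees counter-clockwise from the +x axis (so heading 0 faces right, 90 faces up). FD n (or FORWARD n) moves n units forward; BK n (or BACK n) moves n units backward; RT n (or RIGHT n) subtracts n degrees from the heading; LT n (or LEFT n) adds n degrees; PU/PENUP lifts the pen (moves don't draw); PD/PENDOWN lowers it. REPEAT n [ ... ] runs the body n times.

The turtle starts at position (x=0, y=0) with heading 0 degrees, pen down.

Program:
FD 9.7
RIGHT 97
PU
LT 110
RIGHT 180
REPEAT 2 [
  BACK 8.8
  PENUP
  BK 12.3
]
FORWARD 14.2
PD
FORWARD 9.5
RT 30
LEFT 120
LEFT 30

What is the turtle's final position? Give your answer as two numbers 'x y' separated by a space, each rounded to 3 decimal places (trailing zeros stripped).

Executing turtle program step by step:
Start: pos=(0,0), heading=0, pen down
FD 9.7: (0,0) -> (9.7,0) [heading=0, draw]
RT 97: heading 0 -> 263
PU: pen up
LT 110: heading 263 -> 13
RT 180: heading 13 -> 193
REPEAT 2 [
  -- iteration 1/2 --
  BK 8.8: (9.7,0) -> (18.274,1.98) [heading=193, move]
  PU: pen up
  BK 12.3: (18.274,1.98) -> (30.259,4.746) [heading=193, move]
  -- iteration 2/2 --
  BK 8.8: (30.259,4.746) -> (38.834,6.726) [heading=193, move]
  PU: pen up
  BK 12.3: (38.834,6.726) -> (50.818,9.493) [heading=193, move]
]
FD 14.2: (50.818,9.493) -> (36.982,6.299) [heading=193, move]
PD: pen down
FD 9.5: (36.982,6.299) -> (27.726,4.162) [heading=193, draw]
RT 30: heading 193 -> 163
LT 120: heading 163 -> 283
LT 30: heading 283 -> 313
Final: pos=(27.726,4.162), heading=313, 2 segment(s) drawn

Answer: 27.726 4.162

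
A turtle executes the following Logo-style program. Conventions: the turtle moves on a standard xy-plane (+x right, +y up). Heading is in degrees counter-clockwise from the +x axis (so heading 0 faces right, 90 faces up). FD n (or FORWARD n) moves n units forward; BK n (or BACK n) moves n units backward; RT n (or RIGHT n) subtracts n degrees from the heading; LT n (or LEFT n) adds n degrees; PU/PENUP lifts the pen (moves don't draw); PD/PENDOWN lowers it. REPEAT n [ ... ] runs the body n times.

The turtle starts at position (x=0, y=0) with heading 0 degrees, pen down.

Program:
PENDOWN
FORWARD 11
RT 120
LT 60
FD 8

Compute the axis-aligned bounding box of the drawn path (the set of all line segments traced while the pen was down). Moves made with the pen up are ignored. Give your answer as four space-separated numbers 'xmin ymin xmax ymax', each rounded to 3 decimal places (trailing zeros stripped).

Answer: 0 -6.928 15 0

Derivation:
Executing turtle program step by step:
Start: pos=(0,0), heading=0, pen down
PD: pen down
FD 11: (0,0) -> (11,0) [heading=0, draw]
RT 120: heading 0 -> 240
LT 60: heading 240 -> 300
FD 8: (11,0) -> (15,-6.928) [heading=300, draw]
Final: pos=(15,-6.928), heading=300, 2 segment(s) drawn

Segment endpoints: x in {0, 11, 15}, y in {-6.928, 0}
xmin=0, ymin=-6.928, xmax=15, ymax=0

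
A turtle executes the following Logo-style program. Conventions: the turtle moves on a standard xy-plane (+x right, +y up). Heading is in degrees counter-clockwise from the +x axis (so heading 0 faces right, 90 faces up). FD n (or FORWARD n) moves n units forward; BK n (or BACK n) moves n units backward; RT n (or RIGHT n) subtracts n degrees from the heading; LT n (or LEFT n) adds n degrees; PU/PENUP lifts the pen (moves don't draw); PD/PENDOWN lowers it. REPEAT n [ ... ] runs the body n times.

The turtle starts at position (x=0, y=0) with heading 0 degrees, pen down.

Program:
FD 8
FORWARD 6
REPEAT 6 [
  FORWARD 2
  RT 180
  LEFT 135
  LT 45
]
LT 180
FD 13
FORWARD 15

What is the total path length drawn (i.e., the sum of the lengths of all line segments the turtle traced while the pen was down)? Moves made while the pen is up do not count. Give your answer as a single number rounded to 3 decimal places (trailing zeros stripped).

Executing turtle program step by step:
Start: pos=(0,0), heading=0, pen down
FD 8: (0,0) -> (8,0) [heading=0, draw]
FD 6: (8,0) -> (14,0) [heading=0, draw]
REPEAT 6 [
  -- iteration 1/6 --
  FD 2: (14,0) -> (16,0) [heading=0, draw]
  RT 180: heading 0 -> 180
  LT 135: heading 180 -> 315
  LT 45: heading 315 -> 0
  -- iteration 2/6 --
  FD 2: (16,0) -> (18,0) [heading=0, draw]
  RT 180: heading 0 -> 180
  LT 135: heading 180 -> 315
  LT 45: heading 315 -> 0
  -- iteration 3/6 --
  FD 2: (18,0) -> (20,0) [heading=0, draw]
  RT 180: heading 0 -> 180
  LT 135: heading 180 -> 315
  LT 45: heading 315 -> 0
  -- iteration 4/6 --
  FD 2: (20,0) -> (22,0) [heading=0, draw]
  RT 180: heading 0 -> 180
  LT 135: heading 180 -> 315
  LT 45: heading 315 -> 0
  -- iteration 5/6 --
  FD 2: (22,0) -> (24,0) [heading=0, draw]
  RT 180: heading 0 -> 180
  LT 135: heading 180 -> 315
  LT 45: heading 315 -> 0
  -- iteration 6/6 --
  FD 2: (24,0) -> (26,0) [heading=0, draw]
  RT 180: heading 0 -> 180
  LT 135: heading 180 -> 315
  LT 45: heading 315 -> 0
]
LT 180: heading 0 -> 180
FD 13: (26,0) -> (13,0) [heading=180, draw]
FD 15: (13,0) -> (-2,0) [heading=180, draw]
Final: pos=(-2,0), heading=180, 10 segment(s) drawn

Segment lengths:
  seg 1: (0,0) -> (8,0), length = 8
  seg 2: (8,0) -> (14,0), length = 6
  seg 3: (14,0) -> (16,0), length = 2
  seg 4: (16,0) -> (18,0), length = 2
  seg 5: (18,0) -> (20,0), length = 2
  seg 6: (20,0) -> (22,0), length = 2
  seg 7: (22,0) -> (24,0), length = 2
  seg 8: (24,0) -> (26,0), length = 2
  seg 9: (26,0) -> (13,0), length = 13
  seg 10: (13,0) -> (-2,0), length = 15
Total = 54

Answer: 54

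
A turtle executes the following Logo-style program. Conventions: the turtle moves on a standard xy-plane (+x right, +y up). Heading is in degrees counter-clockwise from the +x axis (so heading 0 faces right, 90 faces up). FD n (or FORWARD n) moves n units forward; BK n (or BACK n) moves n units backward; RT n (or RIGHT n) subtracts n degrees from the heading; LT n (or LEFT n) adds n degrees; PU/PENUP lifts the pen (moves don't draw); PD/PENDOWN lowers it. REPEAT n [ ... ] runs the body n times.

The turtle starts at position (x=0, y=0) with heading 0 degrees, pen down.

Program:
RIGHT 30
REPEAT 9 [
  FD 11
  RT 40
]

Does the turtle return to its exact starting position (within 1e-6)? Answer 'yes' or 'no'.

Answer: yes

Derivation:
Executing turtle program step by step:
Start: pos=(0,0), heading=0, pen down
RT 30: heading 0 -> 330
REPEAT 9 [
  -- iteration 1/9 --
  FD 11: (0,0) -> (9.526,-5.5) [heading=330, draw]
  RT 40: heading 330 -> 290
  -- iteration 2/9 --
  FD 11: (9.526,-5.5) -> (13.289,-15.837) [heading=290, draw]
  RT 40: heading 290 -> 250
  -- iteration 3/9 --
  FD 11: (13.289,-15.837) -> (9.526,-26.173) [heading=250, draw]
  RT 40: heading 250 -> 210
  -- iteration 4/9 --
  FD 11: (9.526,-26.173) -> (0,-31.673) [heading=210, draw]
  RT 40: heading 210 -> 170
  -- iteration 5/9 --
  FD 11: (0,-31.673) -> (-10.833,-29.763) [heading=170, draw]
  RT 40: heading 170 -> 130
  -- iteration 6/9 --
  FD 11: (-10.833,-29.763) -> (-17.904,-21.337) [heading=130, draw]
  RT 40: heading 130 -> 90
  -- iteration 7/9 --
  FD 11: (-17.904,-21.337) -> (-17.904,-10.337) [heading=90, draw]
  RT 40: heading 90 -> 50
  -- iteration 8/9 --
  FD 11: (-17.904,-10.337) -> (-10.833,-1.91) [heading=50, draw]
  RT 40: heading 50 -> 10
  -- iteration 9/9 --
  FD 11: (-10.833,-1.91) -> (0,0) [heading=10, draw]
  RT 40: heading 10 -> 330
]
Final: pos=(0,0), heading=330, 9 segment(s) drawn

Start position: (0, 0)
Final position: (0, 0)
Distance = 0; < 1e-6 -> CLOSED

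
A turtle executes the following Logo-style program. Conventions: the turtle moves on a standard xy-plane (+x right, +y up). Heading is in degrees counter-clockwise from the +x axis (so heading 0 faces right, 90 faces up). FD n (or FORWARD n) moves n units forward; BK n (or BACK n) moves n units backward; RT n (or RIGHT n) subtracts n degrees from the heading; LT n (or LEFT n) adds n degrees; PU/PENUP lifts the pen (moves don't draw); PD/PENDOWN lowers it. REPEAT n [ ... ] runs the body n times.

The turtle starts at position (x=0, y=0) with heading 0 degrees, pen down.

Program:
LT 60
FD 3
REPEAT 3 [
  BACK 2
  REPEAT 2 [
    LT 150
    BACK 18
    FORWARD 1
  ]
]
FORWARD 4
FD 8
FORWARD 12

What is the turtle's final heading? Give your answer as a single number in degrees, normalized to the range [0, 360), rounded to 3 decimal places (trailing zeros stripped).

Executing turtle program step by step:
Start: pos=(0,0), heading=0, pen down
LT 60: heading 0 -> 60
FD 3: (0,0) -> (1.5,2.598) [heading=60, draw]
REPEAT 3 [
  -- iteration 1/3 --
  BK 2: (1.5,2.598) -> (0.5,0.866) [heading=60, draw]
  REPEAT 2 [
    -- iteration 1/2 --
    LT 150: heading 60 -> 210
    BK 18: (0.5,0.866) -> (16.088,9.866) [heading=210, draw]
    FD 1: (16.088,9.866) -> (15.222,9.366) [heading=210, draw]
    -- iteration 2/2 --
    LT 150: heading 210 -> 0
    BK 18: (15.222,9.366) -> (-2.778,9.366) [heading=0, draw]
    FD 1: (-2.778,9.366) -> (-1.778,9.366) [heading=0, draw]
  ]
  -- iteration 2/3 --
  BK 2: (-1.778,9.366) -> (-3.778,9.366) [heading=0, draw]
  REPEAT 2 [
    -- iteration 1/2 --
    LT 150: heading 0 -> 150
    BK 18: (-3.778,9.366) -> (11.811,0.366) [heading=150, draw]
    FD 1: (11.811,0.366) -> (10.945,0.866) [heading=150, draw]
    -- iteration 2/2 --
    LT 150: heading 150 -> 300
    BK 18: (10.945,0.866) -> (1.945,16.454) [heading=300, draw]
    FD 1: (1.945,16.454) -> (2.445,15.588) [heading=300, draw]
  ]
  -- iteration 3/3 --
  BK 2: (2.445,15.588) -> (1.445,17.321) [heading=300, draw]
  REPEAT 2 [
    -- iteration 1/2 --
    LT 150: heading 300 -> 90
    BK 18: (1.445,17.321) -> (1.445,-0.679) [heading=90, draw]
    FD 1: (1.445,-0.679) -> (1.445,0.321) [heading=90, draw]
    -- iteration 2/2 --
    LT 150: heading 90 -> 240
    BK 18: (1.445,0.321) -> (10.445,15.909) [heading=240, draw]
    FD 1: (10.445,15.909) -> (9.945,15.043) [heading=240, draw]
  ]
]
FD 4: (9.945,15.043) -> (7.945,11.579) [heading=240, draw]
FD 8: (7.945,11.579) -> (3.945,4.651) [heading=240, draw]
FD 12: (3.945,4.651) -> (-2.055,-5.742) [heading=240, draw]
Final: pos=(-2.055,-5.742), heading=240, 19 segment(s) drawn

Answer: 240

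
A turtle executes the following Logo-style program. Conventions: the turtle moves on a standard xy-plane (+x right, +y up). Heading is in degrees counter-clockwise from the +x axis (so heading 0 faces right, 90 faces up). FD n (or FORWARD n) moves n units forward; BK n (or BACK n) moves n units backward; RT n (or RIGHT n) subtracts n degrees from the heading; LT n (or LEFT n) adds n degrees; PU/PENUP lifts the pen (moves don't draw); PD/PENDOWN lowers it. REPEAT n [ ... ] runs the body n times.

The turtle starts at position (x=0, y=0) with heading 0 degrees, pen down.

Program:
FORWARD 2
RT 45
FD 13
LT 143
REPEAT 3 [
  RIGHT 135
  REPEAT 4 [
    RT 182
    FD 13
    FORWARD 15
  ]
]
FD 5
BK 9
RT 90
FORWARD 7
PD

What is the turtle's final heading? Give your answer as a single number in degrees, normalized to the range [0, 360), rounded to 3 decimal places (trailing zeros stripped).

Executing turtle program step by step:
Start: pos=(0,0), heading=0, pen down
FD 2: (0,0) -> (2,0) [heading=0, draw]
RT 45: heading 0 -> 315
FD 13: (2,0) -> (11.192,-9.192) [heading=315, draw]
LT 143: heading 315 -> 98
REPEAT 3 [
  -- iteration 1/3 --
  RT 135: heading 98 -> 323
  REPEAT 4 [
    -- iteration 1/4 --
    RT 182: heading 323 -> 141
    FD 13: (11.192,-9.192) -> (1.089,-1.011) [heading=141, draw]
    FD 15: (1.089,-1.011) -> (-10.568,8.429) [heading=141, draw]
    -- iteration 2/4 --
    RT 182: heading 141 -> 319
    FD 13: (-10.568,8.429) -> (-0.756,-0.1) [heading=319, draw]
    FD 15: (-0.756,-0.1) -> (10.564,-9.941) [heading=319, draw]
    -- iteration 3/4 --
    RT 182: heading 319 -> 137
    FD 13: (10.564,-9.941) -> (1.057,-1.075) [heading=137, draw]
    FD 15: (1.057,-1.075) -> (-9.914,9.155) [heading=137, draw]
    -- iteration 4/4 --
    RT 182: heading 137 -> 315
    FD 13: (-9.914,9.155) -> (-0.721,-0.038) [heading=315, draw]
    FD 15: (-0.721,-0.038) -> (9.885,-10.644) [heading=315, draw]
  ]
  -- iteration 2/3 --
  RT 135: heading 315 -> 180
  REPEAT 4 [
    -- iteration 1/4 --
    RT 182: heading 180 -> 358
    FD 13: (9.885,-10.644) -> (22.877,-11.098) [heading=358, draw]
    FD 15: (22.877,-11.098) -> (37.868,-11.621) [heading=358, draw]
    -- iteration 2/4 --
    RT 182: heading 358 -> 176
    FD 13: (37.868,-11.621) -> (24.9,-10.714) [heading=176, draw]
    FD 15: (24.9,-10.714) -> (9.936,-9.668) [heading=176, draw]
    -- iteration 3/4 --
    RT 182: heading 176 -> 354
    FD 13: (9.936,-9.668) -> (22.865,-11.027) [heading=354, draw]
    FD 15: (22.865,-11.027) -> (37.783,-12.595) [heading=354, draw]
    -- iteration 4/4 --
    RT 182: heading 354 -> 172
    FD 13: (37.783,-12.595) -> (24.91,-10.786) [heading=172, draw]
    FD 15: (24.91,-10.786) -> (10.056,-8.698) [heading=172, draw]
  ]
  -- iteration 3/3 --
  RT 135: heading 172 -> 37
  REPEAT 4 [
    -- iteration 1/4 --
    RT 182: heading 37 -> 215
    FD 13: (10.056,-8.698) -> (-0.593,-16.155) [heading=215, draw]
    FD 15: (-0.593,-16.155) -> (-12.881,-24.758) [heading=215, draw]
    -- iteration 2/4 --
    RT 182: heading 215 -> 33
    FD 13: (-12.881,-24.758) -> (-1.978,-17.678) [heading=33, draw]
    FD 15: (-1.978,-17.678) -> (10.602,-9.508) [heading=33, draw]
    -- iteration 3/4 --
    RT 182: heading 33 -> 211
    FD 13: (10.602,-9.508) -> (-0.541,-16.204) [heading=211, draw]
    FD 15: (-0.541,-16.204) -> (-13.399,-23.929) [heading=211, draw]
    -- iteration 4/4 --
    RT 182: heading 211 -> 29
    FD 13: (-13.399,-23.929) -> (-2.029,-17.627) [heading=29, draw]
    FD 15: (-2.029,-17.627) -> (11.091,-10.355) [heading=29, draw]
  ]
]
FD 5: (11.091,-10.355) -> (15.464,-7.931) [heading=29, draw]
BK 9: (15.464,-7.931) -> (7.592,-12.294) [heading=29, draw]
RT 90: heading 29 -> 299
FD 7: (7.592,-12.294) -> (10.986,-18.416) [heading=299, draw]
PD: pen down
Final: pos=(10.986,-18.416), heading=299, 29 segment(s) drawn

Answer: 299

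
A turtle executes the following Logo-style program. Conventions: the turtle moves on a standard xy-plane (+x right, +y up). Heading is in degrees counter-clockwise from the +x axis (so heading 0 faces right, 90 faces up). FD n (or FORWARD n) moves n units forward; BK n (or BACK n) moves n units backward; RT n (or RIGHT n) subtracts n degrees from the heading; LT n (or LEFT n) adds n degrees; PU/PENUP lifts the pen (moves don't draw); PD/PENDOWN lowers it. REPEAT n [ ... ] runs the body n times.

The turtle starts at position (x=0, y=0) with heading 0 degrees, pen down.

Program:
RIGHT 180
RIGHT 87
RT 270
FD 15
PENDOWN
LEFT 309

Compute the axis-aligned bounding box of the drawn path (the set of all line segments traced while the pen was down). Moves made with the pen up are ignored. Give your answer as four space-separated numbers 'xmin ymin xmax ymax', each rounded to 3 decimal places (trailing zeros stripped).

Answer: -14.979 -0.785 0 0

Derivation:
Executing turtle program step by step:
Start: pos=(0,0), heading=0, pen down
RT 180: heading 0 -> 180
RT 87: heading 180 -> 93
RT 270: heading 93 -> 183
FD 15: (0,0) -> (-14.979,-0.785) [heading=183, draw]
PD: pen down
LT 309: heading 183 -> 132
Final: pos=(-14.979,-0.785), heading=132, 1 segment(s) drawn

Segment endpoints: x in {-14.979, 0}, y in {-0.785, 0}
xmin=-14.979, ymin=-0.785, xmax=0, ymax=0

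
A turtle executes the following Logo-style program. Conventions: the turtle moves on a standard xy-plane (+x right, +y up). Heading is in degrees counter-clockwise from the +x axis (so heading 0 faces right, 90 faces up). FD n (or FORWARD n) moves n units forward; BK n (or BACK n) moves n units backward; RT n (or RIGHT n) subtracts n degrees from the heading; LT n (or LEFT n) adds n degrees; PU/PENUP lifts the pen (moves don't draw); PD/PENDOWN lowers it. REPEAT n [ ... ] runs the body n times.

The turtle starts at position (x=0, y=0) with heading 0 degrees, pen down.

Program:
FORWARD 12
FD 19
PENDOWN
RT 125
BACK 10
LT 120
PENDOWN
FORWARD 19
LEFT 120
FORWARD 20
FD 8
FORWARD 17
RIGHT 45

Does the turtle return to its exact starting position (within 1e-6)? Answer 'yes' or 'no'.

Answer: no

Derivation:
Executing turtle program step by step:
Start: pos=(0,0), heading=0, pen down
FD 12: (0,0) -> (12,0) [heading=0, draw]
FD 19: (12,0) -> (31,0) [heading=0, draw]
PD: pen down
RT 125: heading 0 -> 235
BK 10: (31,0) -> (36.736,8.192) [heading=235, draw]
LT 120: heading 235 -> 355
PD: pen down
FD 19: (36.736,8.192) -> (55.663,6.536) [heading=355, draw]
LT 120: heading 355 -> 115
FD 20: (55.663,6.536) -> (47.211,24.662) [heading=115, draw]
FD 8: (47.211,24.662) -> (43.83,31.912) [heading=115, draw]
FD 17: (43.83,31.912) -> (36.646,47.319) [heading=115, draw]
RT 45: heading 115 -> 70
Final: pos=(36.646,47.319), heading=70, 7 segment(s) drawn

Start position: (0, 0)
Final position: (36.646, 47.319)
Distance = 59.85; >= 1e-6 -> NOT closed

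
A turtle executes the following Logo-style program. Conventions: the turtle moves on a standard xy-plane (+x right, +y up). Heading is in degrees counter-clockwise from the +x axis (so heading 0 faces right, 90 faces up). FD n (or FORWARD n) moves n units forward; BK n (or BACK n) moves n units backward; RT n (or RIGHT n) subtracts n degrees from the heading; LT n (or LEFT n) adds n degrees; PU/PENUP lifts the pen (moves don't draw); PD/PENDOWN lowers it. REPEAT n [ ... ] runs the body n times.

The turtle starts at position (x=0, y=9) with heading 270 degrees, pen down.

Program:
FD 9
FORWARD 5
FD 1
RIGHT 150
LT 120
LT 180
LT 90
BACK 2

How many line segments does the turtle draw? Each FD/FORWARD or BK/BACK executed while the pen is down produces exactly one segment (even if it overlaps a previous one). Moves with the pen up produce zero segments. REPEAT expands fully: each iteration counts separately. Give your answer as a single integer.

Executing turtle program step by step:
Start: pos=(0,9), heading=270, pen down
FD 9: (0,9) -> (0,0) [heading=270, draw]
FD 5: (0,0) -> (0,-5) [heading=270, draw]
FD 1: (0,-5) -> (0,-6) [heading=270, draw]
RT 150: heading 270 -> 120
LT 120: heading 120 -> 240
LT 180: heading 240 -> 60
LT 90: heading 60 -> 150
BK 2: (0,-6) -> (1.732,-7) [heading=150, draw]
Final: pos=(1.732,-7), heading=150, 4 segment(s) drawn
Segments drawn: 4

Answer: 4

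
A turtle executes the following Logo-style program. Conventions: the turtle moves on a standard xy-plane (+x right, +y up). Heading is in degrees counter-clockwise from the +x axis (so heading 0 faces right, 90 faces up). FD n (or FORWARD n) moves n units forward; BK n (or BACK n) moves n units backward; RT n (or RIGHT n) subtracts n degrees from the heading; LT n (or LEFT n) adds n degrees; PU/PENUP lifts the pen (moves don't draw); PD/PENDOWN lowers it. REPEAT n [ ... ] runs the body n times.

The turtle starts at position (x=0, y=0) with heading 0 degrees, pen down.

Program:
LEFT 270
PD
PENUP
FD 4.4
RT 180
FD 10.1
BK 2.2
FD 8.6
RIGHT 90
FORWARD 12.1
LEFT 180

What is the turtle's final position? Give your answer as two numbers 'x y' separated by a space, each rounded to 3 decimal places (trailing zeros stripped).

Executing turtle program step by step:
Start: pos=(0,0), heading=0, pen down
LT 270: heading 0 -> 270
PD: pen down
PU: pen up
FD 4.4: (0,0) -> (0,-4.4) [heading=270, move]
RT 180: heading 270 -> 90
FD 10.1: (0,-4.4) -> (0,5.7) [heading=90, move]
BK 2.2: (0,5.7) -> (0,3.5) [heading=90, move]
FD 8.6: (0,3.5) -> (0,12.1) [heading=90, move]
RT 90: heading 90 -> 0
FD 12.1: (0,12.1) -> (12.1,12.1) [heading=0, move]
LT 180: heading 0 -> 180
Final: pos=(12.1,12.1), heading=180, 0 segment(s) drawn

Answer: 12.1 12.1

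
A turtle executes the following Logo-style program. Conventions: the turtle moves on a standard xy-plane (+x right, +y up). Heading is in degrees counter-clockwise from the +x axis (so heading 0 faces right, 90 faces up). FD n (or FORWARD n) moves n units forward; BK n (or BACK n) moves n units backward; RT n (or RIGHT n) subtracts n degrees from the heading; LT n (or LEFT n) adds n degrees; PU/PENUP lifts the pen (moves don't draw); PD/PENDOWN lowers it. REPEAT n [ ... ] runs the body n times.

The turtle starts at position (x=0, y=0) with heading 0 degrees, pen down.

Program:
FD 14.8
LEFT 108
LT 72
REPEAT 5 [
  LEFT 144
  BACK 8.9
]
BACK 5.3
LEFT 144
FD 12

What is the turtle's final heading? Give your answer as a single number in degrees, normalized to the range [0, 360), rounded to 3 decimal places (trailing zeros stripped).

Executing turtle program step by step:
Start: pos=(0,0), heading=0, pen down
FD 14.8: (0,0) -> (14.8,0) [heading=0, draw]
LT 108: heading 0 -> 108
LT 72: heading 108 -> 180
REPEAT 5 [
  -- iteration 1/5 --
  LT 144: heading 180 -> 324
  BK 8.9: (14.8,0) -> (7.6,5.231) [heading=324, draw]
  -- iteration 2/5 --
  LT 144: heading 324 -> 108
  BK 8.9: (7.6,5.231) -> (10.35,-3.233) [heading=108, draw]
  -- iteration 3/5 --
  LT 144: heading 108 -> 252
  BK 8.9: (10.35,-3.233) -> (13.1,5.231) [heading=252, draw]
  -- iteration 4/5 --
  LT 144: heading 252 -> 36
  BK 8.9: (13.1,5.231) -> (5.9,0) [heading=36, draw]
  -- iteration 5/5 --
  LT 144: heading 36 -> 180
  BK 8.9: (5.9,0) -> (14.8,0) [heading=180, draw]
]
BK 5.3: (14.8,0) -> (20.1,0) [heading=180, draw]
LT 144: heading 180 -> 324
FD 12: (20.1,0) -> (29.808,-7.053) [heading=324, draw]
Final: pos=(29.808,-7.053), heading=324, 8 segment(s) drawn

Answer: 324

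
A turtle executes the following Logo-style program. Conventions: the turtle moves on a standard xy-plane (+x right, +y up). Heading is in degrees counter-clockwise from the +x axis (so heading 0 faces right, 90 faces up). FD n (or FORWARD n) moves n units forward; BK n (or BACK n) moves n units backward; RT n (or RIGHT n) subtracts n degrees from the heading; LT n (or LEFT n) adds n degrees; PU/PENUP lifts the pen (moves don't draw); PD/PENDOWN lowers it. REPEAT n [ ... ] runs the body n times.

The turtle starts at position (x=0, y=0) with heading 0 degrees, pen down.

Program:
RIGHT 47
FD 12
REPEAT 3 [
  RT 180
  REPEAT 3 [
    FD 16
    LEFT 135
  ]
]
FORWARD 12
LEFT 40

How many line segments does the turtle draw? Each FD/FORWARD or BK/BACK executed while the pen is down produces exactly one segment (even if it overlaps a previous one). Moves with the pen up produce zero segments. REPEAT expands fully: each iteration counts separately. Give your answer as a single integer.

Answer: 11

Derivation:
Executing turtle program step by step:
Start: pos=(0,0), heading=0, pen down
RT 47: heading 0 -> 313
FD 12: (0,0) -> (8.184,-8.776) [heading=313, draw]
REPEAT 3 [
  -- iteration 1/3 --
  RT 180: heading 313 -> 133
  REPEAT 3 [
    -- iteration 1/3 --
    FD 16: (8.184,-8.776) -> (-2.728,2.925) [heading=133, draw]
    LT 135: heading 133 -> 268
    -- iteration 2/3 --
    FD 16: (-2.728,2.925) -> (-3.286,-13.065) [heading=268, draw]
    LT 135: heading 268 -> 43
    -- iteration 3/3 --
    FD 16: (-3.286,-13.065) -> (8.415,-2.153) [heading=43, draw]
    LT 135: heading 43 -> 178
  ]
  -- iteration 2/3 --
  RT 180: heading 178 -> 358
  REPEAT 3 [
    -- iteration 1/3 --
    FD 16: (8.415,-2.153) -> (24.406,-2.711) [heading=358, draw]
    LT 135: heading 358 -> 133
    -- iteration 2/3 --
    FD 16: (24.406,-2.711) -> (13.494,8.99) [heading=133, draw]
    LT 135: heading 133 -> 268
    -- iteration 3/3 --
    FD 16: (13.494,8.99) -> (12.935,-7) [heading=268, draw]
    LT 135: heading 268 -> 43
  ]
  -- iteration 3/3 --
  RT 180: heading 43 -> 223
  REPEAT 3 [
    -- iteration 1/3 --
    FD 16: (12.935,-7) -> (1.234,-17.912) [heading=223, draw]
    LT 135: heading 223 -> 358
    -- iteration 2/3 --
    FD 16: (1.234,-17.912) -> (17.224,-18.47) [heading=358, draw]
    LT 135: heading 358 -> 133
    -- iteration 3/3 --
    FD 16: (17.224,-18.47) -> (6.312,-6.769) [heading=133, draw]
    LT 135: heading 133 -> 268
  ]
]
FD 12: (6.312,-6.769) -> (5.893,-18.761) [heading=268, draw]
LT 40: heading 268 -> 308
Final: pos=(5.893,-18.761), heading=308, 11 segment(s) drawn
Segments drawn: 11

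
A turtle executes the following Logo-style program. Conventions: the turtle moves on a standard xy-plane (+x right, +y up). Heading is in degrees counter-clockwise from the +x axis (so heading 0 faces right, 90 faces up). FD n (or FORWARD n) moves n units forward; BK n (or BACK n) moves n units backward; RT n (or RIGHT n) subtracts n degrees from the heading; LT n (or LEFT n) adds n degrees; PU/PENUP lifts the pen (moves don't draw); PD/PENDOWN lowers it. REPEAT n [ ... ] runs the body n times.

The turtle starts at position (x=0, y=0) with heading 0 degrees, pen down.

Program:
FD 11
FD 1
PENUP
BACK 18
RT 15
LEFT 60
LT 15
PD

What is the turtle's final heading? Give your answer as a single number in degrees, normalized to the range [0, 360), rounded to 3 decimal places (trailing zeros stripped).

Answer: 60

Derivation:
Executing turtle program step by step:
Start: pos=(0,0), heading=0, pen down
FD 11: (0,0) -> (11,0) [heading=0, draw]
FD 1: (11,0) -> (12,0) [heading=0, draw]
PU: pen up
BK 18: (12,0) -> (-6,0) [heading=0, move]
RT 15: heading 0 -> 345
LT 60: heading 345 -> 45
LT 15: heading 45 -> 60
PD: pen down
Final: pos=(-6,0), heading=60, 2 segment(s) drawn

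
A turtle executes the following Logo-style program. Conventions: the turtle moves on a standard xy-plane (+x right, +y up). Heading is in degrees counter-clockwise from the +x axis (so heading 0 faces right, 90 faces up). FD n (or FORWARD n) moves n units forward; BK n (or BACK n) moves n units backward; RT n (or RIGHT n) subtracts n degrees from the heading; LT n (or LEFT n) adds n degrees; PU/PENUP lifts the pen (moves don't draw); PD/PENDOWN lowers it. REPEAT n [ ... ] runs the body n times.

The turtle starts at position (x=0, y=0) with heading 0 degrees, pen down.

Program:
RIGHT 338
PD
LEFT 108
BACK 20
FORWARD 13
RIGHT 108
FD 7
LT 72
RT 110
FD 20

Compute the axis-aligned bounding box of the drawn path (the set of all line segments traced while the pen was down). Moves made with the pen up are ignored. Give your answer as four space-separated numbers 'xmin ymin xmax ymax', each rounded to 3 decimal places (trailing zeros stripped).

Answer: 0 -15.321 30.215 0

Derivation:
Executing turtle program step by step:
Start: pos=(0,0), heading=0, pen down
RT 338: heading 0 -> 22
PD: pen down
LT 108: heading 22 -> 130
BK 20: (0,0) -> (12.856,-15.321) [heading=130, draw]
FD 13: (12.856,-15.321) -> (4.5,-5.362) [heading=130, draw]
RT 108: heading 130 -> 22
FD 7: (4.5,-5.362) -> (10.99,-2.74) [heading=22, draw]
LT 72: heading 22 -> 94
RT 110: heading 94 -> 344
FD 20: (10.99,-2.74) -> (30.215,-8.253) [heading=344, draw]
Final: pos=(30.215,-8.253), heading=344, 4 segment(s) drawn

Segment endpoints: x in {0, 4.5, 10.99, 12.856, 30.215}, y in {-15.321, -8.253, -5.362, -2.74, 0}
xmin=0, ymin=-15.321, xmax=30.215, ymax=0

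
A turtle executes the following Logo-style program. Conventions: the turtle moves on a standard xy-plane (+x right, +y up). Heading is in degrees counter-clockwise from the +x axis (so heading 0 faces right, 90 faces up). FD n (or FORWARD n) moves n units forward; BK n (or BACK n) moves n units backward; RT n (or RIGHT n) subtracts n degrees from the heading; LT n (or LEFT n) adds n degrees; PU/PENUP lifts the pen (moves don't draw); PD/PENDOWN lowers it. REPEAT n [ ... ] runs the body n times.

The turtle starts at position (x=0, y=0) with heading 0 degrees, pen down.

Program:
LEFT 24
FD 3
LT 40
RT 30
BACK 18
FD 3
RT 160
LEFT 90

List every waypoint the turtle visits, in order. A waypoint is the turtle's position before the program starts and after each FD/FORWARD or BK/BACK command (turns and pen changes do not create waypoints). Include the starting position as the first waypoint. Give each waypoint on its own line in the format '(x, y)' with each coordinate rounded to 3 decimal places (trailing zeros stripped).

Answer: (0, 0)
(2.741, 1.22)
(-12.182, -8.845)
(-9.695, -7.168)

Derivation:
Executing turtle program step by step:
Start: pos=(0,0), heading=0, pen down
LT 24: heading 0 -> 24
FD 3: (0,0) -> (2.741,1.22) [heading=24, draw]
LT 40: heading 24 -> 64
RT 30: heading 64 -> 34
BK 18: (2.741,1.22) -> (-12.182,-8.845) [heading=34, draw]
FD 3: (-12.182,-8.845) -> (-9.695,-7.168) [heading=34, draw]
RT 160: heading 34 -> 234
LT 90: heading 234 -> 324
Final: pos=(-9.695,-7.168), heading=324, 3 segment(s) drawn
Waypoints (4 total):
(0, 0)
(2.741, 1.22)
(-12.182, -8.845)
(-9.695, -7.168)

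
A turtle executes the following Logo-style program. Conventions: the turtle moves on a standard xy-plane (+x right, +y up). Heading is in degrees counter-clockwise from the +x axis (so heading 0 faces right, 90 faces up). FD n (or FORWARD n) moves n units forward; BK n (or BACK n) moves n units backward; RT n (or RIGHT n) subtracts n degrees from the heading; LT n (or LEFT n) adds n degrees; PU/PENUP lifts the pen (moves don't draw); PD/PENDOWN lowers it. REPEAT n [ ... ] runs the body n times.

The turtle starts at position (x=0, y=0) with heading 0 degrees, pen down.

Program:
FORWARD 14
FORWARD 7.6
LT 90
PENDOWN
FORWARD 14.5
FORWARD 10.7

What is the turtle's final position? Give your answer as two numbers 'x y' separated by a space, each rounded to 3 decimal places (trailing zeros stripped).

Executing turtle program step by step:
Start: pos=(0,0), heading=0, pen down
FD 14: (0,0) -> (14,0) [heading=0, draw]
FD 7.6: (14,0) -> (21.6,0) [heading=0, draw]
LT 90: heading 0 -> 90
PD: pen down
FD 14.5: (21.6,0) -> (21.6,14.5) [heading=90, draw]
FD 10.7: (21.6,14.5) -> (21.6,25.2) [heading=90, draw]
Final: pos=(21.6,25.2), heading=90, 4 segment(s) drawn

Answer: 21.6 25.2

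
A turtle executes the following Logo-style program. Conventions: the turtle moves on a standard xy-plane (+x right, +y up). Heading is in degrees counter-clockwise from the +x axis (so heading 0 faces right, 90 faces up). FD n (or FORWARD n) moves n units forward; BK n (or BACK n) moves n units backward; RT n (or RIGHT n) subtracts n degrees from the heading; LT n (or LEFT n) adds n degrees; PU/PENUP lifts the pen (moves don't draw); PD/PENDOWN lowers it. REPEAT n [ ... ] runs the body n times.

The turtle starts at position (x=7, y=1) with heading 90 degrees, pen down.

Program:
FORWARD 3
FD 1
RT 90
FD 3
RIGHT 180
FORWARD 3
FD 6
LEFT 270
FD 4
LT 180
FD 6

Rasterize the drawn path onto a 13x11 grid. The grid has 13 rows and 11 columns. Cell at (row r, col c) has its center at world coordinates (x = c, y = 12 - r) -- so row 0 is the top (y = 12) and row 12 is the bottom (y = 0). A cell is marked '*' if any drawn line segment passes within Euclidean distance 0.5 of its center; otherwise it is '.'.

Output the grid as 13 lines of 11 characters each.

Answer: ...........
...........
...........
.*.........
.*.........
.*.........
.*.........
.**********
.*.....*...
.*.....*...
.......*...
.......*...
...........

Derivation:
Segment 0: (7,1) -> (7,4)
Segment 1: (7,4) -> (7,5)
Segment 2: (7,5) -> (10,5)
Segment 3: (10,5) -> (7,5)
Segment 4: (7,5) -> (1,5)
Segment 5: (1,5) -> (1,9)
Segment 6: (1,9) -> (1,3)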